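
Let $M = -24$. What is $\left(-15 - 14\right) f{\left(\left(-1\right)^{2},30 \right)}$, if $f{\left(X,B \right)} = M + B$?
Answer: $-174$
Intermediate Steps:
$f{\left(X,B \right)} = -24 + B$
$\left(-15 - 14\right) f{\left(\left(-1\right)^{2},30 \right)} = \left(-15 - 14\right) \left(-24 + 30\right) = \left(-29\right) 6 = -174$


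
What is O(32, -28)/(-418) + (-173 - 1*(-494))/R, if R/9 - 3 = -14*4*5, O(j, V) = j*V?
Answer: 349925/173679 ≈ 2.0148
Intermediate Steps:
O(j, V) = V*j
R = -2493 (R = 27 + 9*(-14*4*5) = 27 + 9*(-56*5) = 27 + 9*(-280) = 27 - 2520 = -2493)
O(32, -28)/(-418) + (-173 - 1*(-494))/R = -28*32/(-418) + (-173 - 1*(-494))/(-2493) = -896*(-1/418) + (-173 + 494)*(-1/2493) = 448/209 + 321*(-1/2493) = 448/209 - 107/831 = 349925/173679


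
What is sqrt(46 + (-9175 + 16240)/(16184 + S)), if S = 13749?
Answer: sqrt(41426763139)/29933 ≈ 6.7997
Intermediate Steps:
sqrt(46 + (-9175 + 16240)/(16184 + S)) = sqrt(46 + (-9175 + 16240)/(16184 + 13749)) = sqrt(46 + 7065/29933) = sqrt(1383983/29933) = sqrt(41426763139)/29933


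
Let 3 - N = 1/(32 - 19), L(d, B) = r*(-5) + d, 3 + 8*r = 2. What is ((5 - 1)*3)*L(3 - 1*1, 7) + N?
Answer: 895/26 ≈ 34.423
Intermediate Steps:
r = -⅛ (r = -3/8 + (⅛)*2 = -3/8 + ¼ = -⅛ ≈ -0.12500)
L(d, B) = 5/8 + d (L(d, B) = -⅛*(-5) + d = 5/8 + d)
N = 38/13 (N = 3 - 1/(32 - 19) = 3 - 1/13 = 38/13 ≈ 2.9231)
((5 - 1)*3)*L(3 - 1*1, 7) + N = ((5 - 1)*3)*(5/8 + (3 - 1*1)) + 38/13 = (4*3)*(5/8 + (3 - 1)) + 38/13 = 12*(5/8 + 2) + 38/13 = 12*(21/8) + 38/13 = 63/2 + 38/13 = 895/26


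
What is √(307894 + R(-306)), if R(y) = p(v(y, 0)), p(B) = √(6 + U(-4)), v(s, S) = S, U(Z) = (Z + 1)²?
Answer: √(307894 + √15) ≈ 554.89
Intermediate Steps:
U(Z) = (1 + Z)²
p(B) = √15 (p(B) = √(6 + (1 - 4)²) = √(6 + (-3)²) = √(6 + 9) = √15)
R(y) = √15
√(307894 + R(-306)) = √(307894 + √15)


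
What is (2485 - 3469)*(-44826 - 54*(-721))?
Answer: 5797728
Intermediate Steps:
(2485 - 3469)*(-44826 - 54*(-721)) = -984*(-44826 + 38934) = -984*(-5892) = 5797728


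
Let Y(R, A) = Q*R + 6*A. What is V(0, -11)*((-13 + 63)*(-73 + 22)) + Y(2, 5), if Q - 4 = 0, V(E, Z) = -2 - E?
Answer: 5138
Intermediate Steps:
Q = 4 (Q = 4 + 0 = 4)
Y(R, A) = 4*R + 6*A
V(0, -11)*((-13 + 63)*(-73 + 22)) + Y(2, 5) = (-2 - 1*0)*((-13 + 63)*(-73 + 22)) + (4*2 + 6*5) = (-2 + 0)*(50*(-51)) + (8 + 30) = -2*(-2550) + 38 = 5100 + 38 = 5138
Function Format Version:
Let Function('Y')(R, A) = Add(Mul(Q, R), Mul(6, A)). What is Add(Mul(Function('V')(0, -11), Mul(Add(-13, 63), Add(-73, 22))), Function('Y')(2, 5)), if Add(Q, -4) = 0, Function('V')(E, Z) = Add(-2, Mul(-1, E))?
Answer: 5138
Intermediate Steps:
Q = 4 (Q = Add(4, 0) = 4)
Function('Y')(R, A) = Add(Mul(4, R), Mul(6, A))
Add(Mul(Function('V')(0, -11), Mul(Add(-13, 63), Add(-73, 22))), Function('Y')(2, 5)) = Add(Mul(Add(-2, Mul(-1, 0)), Mul(Add(-13, 63), Add(-73, 22))), Add(Mul(4, 2), Mul(6, 5))) = Add(Mul(Add(-2, 0), Mul(50, -51)), Add(8, 30)) = Add(Mul(-2, -2550), 38) = Add(5100, 38) = 5138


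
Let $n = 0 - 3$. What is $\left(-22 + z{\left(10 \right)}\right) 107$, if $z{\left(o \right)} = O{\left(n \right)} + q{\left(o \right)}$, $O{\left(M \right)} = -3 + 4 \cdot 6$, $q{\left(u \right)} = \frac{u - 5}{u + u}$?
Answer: $- \frac{321}{4} \approx -80.25$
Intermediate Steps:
$n = -3$ ($n = 0 - 3 = -3$)
$q{\left(u \right)} = \frac{-5 + u}{2 u}$
$O{\left(M \right)} = 21$ ($O{\left(M \right)} = -3 + 24 = 21$)
$z{\left(o \right)} = 21 + \frac{-5 + o}{2 o}$
$\left(-22 + z{\left(10 \right)}\right) 107 = \left(-22 + \frac{-5 + 43 \cdot 10}{2 \cdot 10}\right) 107 = \left(-22 + \frac{1}{2} \cdot \frac{1}{10} \left(-5 + 430\right)\right) 107 = \left(-22 + \frac{1}{2} \cdot \frac{1}{10} \cdot 425\right) 107 = \left(-22 + \frac{85}{4}\right) 107 = \left(- \frac{3}{4}\right) 107 = - \frac{321}{4}$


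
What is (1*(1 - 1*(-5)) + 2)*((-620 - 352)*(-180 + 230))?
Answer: -388800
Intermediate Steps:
(1*(1 - 1*(-5)) + 2)*((-620 - 352)*(-180 + 230)) = (1*(1 + 5) + 2)*(-972*50) = (1*6 + 2)*(-48600) = (6 + 2)*(-48600) = 8*(-48600) = -388800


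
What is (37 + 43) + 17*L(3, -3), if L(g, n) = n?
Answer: 29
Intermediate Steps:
(37 + 43) + 17*L(3, -3) = (37 + 43) + 17*(-3) = 80 - 51 = 29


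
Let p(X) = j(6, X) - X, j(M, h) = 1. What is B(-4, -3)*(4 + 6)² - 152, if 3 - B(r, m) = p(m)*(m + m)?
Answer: 2548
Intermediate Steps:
p(X) = 1 - X
B(r, m) = 3 - 2*m*(1 - m) (B(r, m) = 3 - (1 - m)*(m + m) = 3 - (1 - m)*2*m = 3 - 2*m*(1 - m))
B(-4, -3)*(4 + 6)² - 152 = (3 + 2*(-3)*(-1 - 3))*(4 + 6)² - 152 = (3 + 2*(-3)*(-4))*10² - 152 = (3 + 24)*100 - 152 = 27*100 - 152 = 2700 - 152 = 2548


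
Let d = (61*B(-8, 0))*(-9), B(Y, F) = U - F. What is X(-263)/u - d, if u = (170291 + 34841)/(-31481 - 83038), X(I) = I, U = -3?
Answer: -307733907/205132 ≈ -1500.2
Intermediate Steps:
B(Y, F) = -3 - F
u = -205132/114519 (u = 205132/(-114519) = 205132*(-1/114519) = -205132/114519 ≈ -1.7912)
d = 1647 (d = (61*(-3 - 1*0))*(-9) = (61*(-3 + 0))*(-9) = (61*(-3))*(-9) = -183*(-9) = 1647)
X(-263)/u - d = -263/(-205132/114519) - 1*1647 = -263*(-114519/205132) - 1647 = 30118497/205132 - 1647 = -307733907/205132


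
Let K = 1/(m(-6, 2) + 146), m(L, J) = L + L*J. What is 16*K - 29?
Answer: -231/8 ≈ -28.875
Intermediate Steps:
m(L, J) = L + J*L
K = 1/128 (K = 1/(-6*(1 + 2) + 146) = 1/(-6*3 + 146) = 1/(-18 + 146) = 1/128 ≈ 0.0078125)
16*K - 29 = 16*(1/128) - 29 = 1/8 - 29 = -231/8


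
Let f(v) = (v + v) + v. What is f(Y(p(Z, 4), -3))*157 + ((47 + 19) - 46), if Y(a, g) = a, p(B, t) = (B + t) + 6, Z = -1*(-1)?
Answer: 5201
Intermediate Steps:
Z = 1
p(B, t) = 6 + B + t
f(v) = 3*v (f(v) = 2*v + v = 3*v)
f(Y(p(Z, 4), -3))*157 + ((47 + 19) - 46) = (3*(6 + 1 + 4))*157 + ((47 + 19) - 46) = (3*11)*157 + (66 - 46) = 33*157 + 20 = 5181 + 20 = 5201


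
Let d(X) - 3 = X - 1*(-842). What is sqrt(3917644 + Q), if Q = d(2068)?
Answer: sqrt(3920557) ≈ 1980.0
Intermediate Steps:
d(X) = 845 + X (d(X) = 3 + (X - 1*(-842)) = 3 + (X + 842) = 3 + (842 + X) = 845 + X)
Q = 2913 (Q = 845 + 2068 = 2913)
sqrt(3917644 + Q) = sqrt(3917644 + 2913) = sqrt(3920557)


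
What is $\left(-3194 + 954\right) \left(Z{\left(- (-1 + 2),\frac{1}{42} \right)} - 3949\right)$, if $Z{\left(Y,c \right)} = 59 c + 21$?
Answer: $\frac{26386720}{3} \approx 8.7956 \cdot 10^{6}$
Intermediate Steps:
$Z{\left(Y,c \right)} = 21 + 59 c$
$\left(-3194 + 954\right) \left(Z{\left(- (-1 + 2),\frac{1}{42} \right)} - 3949\right) = \left(-3194 + 954\right) \left(\left(21 + \frac{59}{42}\right) - 3949\right) = - 2240 \left(\left(21 + 59 \cdot \frac{1}{42}\right) - 3949\right) = - 2240 \left(\left(21 + \frac{59}{42}\right) - 3949\right) = - 2240 \left(\frac{941}{42} - 3949\right) = \left(-2240\right) \left(- \frac{164917}{42}\right) = \frac{26386720}{3}$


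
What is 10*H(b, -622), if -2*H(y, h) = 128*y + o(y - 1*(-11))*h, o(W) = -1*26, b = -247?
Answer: 77220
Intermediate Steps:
o(W) = -26
H(y, h) = -64*y + 13*h (H(y, h) = -(128*y - 26*h)/2 = -(-26*h + 128*y)/2 = -64*y + 13*h)
10*H(b, -622) = 10*(-64*(-247) + 13*(-622)) = 10*(15808 - 8086) = 10*7722 = 77220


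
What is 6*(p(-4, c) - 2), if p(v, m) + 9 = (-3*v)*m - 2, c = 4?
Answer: 210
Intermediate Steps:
p(v, m) = -11 - 3*m*v (p(v, m) = -9 + ((-3*v)*m - 2) = -9 + (-3*m*v - 2) = -9 + (-2 - 3*m*v) = -11 - 3*m*v)
6*(p(-4, c) - 2) = 6*((-11 - 3*4*(-4)) - 2) = 6*((-11 + 48) - 2) = 6*(37 - 2) = 6*35 = 210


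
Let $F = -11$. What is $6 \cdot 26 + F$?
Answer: $145$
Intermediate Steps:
$6 \cdot 26 + F = 6 \cdot 26 - 11 = 156 - 11 = 145$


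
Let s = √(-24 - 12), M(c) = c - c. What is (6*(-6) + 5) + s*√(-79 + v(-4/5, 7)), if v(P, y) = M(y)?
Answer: -31 - 6*√79 ≈ -84.329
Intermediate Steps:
M(c) = 0
v(P, y) = 0
s = 6*I (s = √(-36) = 6*I ≈ 6.0*I)
(6*(-6) + 5) + s*√(-79 + v(-4/5, 7)) = (6*(-6) + 5) + (6*I)*√(-79 + 0) = (-36 + 5) + (6*I)*√(-79) = -31 + (6*I)*(I*√79) = -31 - 6*√79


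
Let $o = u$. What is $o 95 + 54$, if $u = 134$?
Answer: $12784$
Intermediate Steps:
$o = 134$
$o 95 + 54 = 134 \cdot 95 + 54 = 12730 + 54 = 12784$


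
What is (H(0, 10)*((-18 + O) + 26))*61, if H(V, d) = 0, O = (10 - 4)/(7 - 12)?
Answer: 0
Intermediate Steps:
O = -6/5 (O = 6/(-5) = 6*(-⅕) = -6/5 ≈ -1.2000)
(H(0, 10)*((-18 + O) + 26))*61 = (0*((-18 - 6/5) + 26))*61 = (0*(-96/5 + 26))*61 = (0*(34/5))*61 = 0*61 = 0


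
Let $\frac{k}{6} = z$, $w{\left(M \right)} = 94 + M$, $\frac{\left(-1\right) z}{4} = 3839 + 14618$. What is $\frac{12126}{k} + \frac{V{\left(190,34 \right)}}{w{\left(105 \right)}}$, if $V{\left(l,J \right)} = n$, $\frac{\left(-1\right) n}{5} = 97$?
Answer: $- \frac{36208759}{14691772} \approx -2.4646$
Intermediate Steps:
$n = -485$ ($n = \left(-5\right) 97 = -485$)
$z = -73828$ ($z = - 4 \left(3839 + 14618\right) = \left(-4\right) 18457 = -73828$)
$V{\left(l,J \right)} = -485$
$k = -442968$ ($k = 6 \left(-73828\right) = -442968$)
$\frac{12126}{k} + \frac{V{\left(190,34 \right)}}{w{\left(105 \right)}} = \frac{12126}{-442968} - \frac{485}{94 + 105} = 12126 \left(- \frac{1}{442968}\right) - \frac{485}{199} = - \frac{2021}{73828} - \frac{485}{199} = - \frac{36208759}{14691772}$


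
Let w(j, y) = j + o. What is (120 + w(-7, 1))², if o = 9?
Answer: 14884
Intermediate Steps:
w(j, y) = 9 + j (w(j, y) = j + 9 = 9 + j)
(120 + w(-7, 1))² = (120 + (9 - 7))² = (120 + 2)² = 122² = 14884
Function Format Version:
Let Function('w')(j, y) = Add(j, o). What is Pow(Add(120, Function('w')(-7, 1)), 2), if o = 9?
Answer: 14884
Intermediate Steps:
Function('w')(j, y) = Add(9, j) (Function('w')(j, y) = Add(j, 9) = Add(9, j))
Pow(Add(120, Function('w')(-7, 1)), 2) = Pow(Add(120, Add(9, -7)), 2) = Pow(Add(120, 2), 2) = Pow(122, 2) = 14884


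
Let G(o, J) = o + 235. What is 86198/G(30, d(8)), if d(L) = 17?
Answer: 86198/265 ≈ 325.28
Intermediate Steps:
G(o, J) = 235 + o
86198/G(30, d(8)) = 86198/(235 + 30) = 86198/265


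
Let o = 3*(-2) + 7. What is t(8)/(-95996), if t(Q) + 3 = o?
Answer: 1/47998 ≈ 2.0834e-5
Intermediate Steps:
o = 1 (o = -6 + 7 = 1)
t(Q) = -2 (t(Q) = -3 + 1 = -2)
t(8)/(-95996) = -2/(-95996) = -2*(-1/95996) = 1/47998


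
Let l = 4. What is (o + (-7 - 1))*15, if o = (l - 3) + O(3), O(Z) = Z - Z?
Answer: -105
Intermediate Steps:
O(Z) = 0
o = 1 (o = (4 - 3) + 0 = 1 + 0 = 1)
(o + (-7 - 1))*15 = (1 + (-7 - 1))*15 = (1 - 8)*15 = -7*15 = -105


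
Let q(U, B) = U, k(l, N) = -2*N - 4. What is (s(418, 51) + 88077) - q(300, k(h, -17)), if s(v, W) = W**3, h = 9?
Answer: 220428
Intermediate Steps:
k(l, N) = -4 - 2*N
(s(418, 51) + 88077) - q(300, k(h, -17)) = (51**3 + 88077) - 1*300 = (132651 + 88077) - 300 = 220728 - 300 = 220428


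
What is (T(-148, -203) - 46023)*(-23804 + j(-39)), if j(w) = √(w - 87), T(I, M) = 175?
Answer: 1091365792 - 137544*I*√14 ≈ 1.0914e+9 - 5.1464e+5*I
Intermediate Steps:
j(w) = √(-87 + w)
(T(-148, -203) - 46023)*(-23804 + j(-39)) = (175 - 46023)*(-23804 + √(-87 - 39)) = -45848*(-23804 + √(-126)) = -45848*(-23804 + 3*I*√14) = 1091365792 - 137544*I*√14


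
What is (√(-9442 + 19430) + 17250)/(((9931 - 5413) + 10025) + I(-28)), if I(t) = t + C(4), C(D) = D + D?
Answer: 5750/4841 + 2*√2497/14523 ≈ 1.1947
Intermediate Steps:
C(D) = 2*D
I(t) = 8 + t (I(t) = t + 2*4 = t + 8 = 8 + t)
(√(-9442 + 19430) + 17250)/(((9931 - 5413) + 10025) + I(-28)) = (√(-9442 + 19430) + 17250)/(((9931 - 5413) + 10025) + (8 - 28)) = (√9988 + 17250)/((4518 + 10025) - 20) = (2*√2497 + 17250)/(14543 - 20) = (17250 + 2*√2497)/14523 = (17250 + 2*√2497)*(1/14523) = 5750/4841 + 2*√2497/14523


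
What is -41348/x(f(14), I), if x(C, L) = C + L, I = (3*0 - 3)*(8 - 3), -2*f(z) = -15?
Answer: 82696/15 ≈ 5513.1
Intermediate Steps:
f(z) = 15/2 (f(z) = -1/2*(-15) = 15/2)
I = -15 (I = (0 - 3)*5 = -3*5 = -15)
-41348/x(f(14), I) = -41348/(15/2 - 15) = -41348/(-15/2) = -41348*(-2/15) = 82696/15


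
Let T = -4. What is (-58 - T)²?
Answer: 2916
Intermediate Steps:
(-58 - T)² = (-58 - 1*(-4))² = (-58 + 4)² = (-54)² = 2916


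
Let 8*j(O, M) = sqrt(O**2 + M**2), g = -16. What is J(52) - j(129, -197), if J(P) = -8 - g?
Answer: 8 - 5*sqrt(2218)/8 ≈ -21.435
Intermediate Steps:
J(P) = 8 (J(P) = -8 - 1*(-16) = -8 + 16 = 8)
j(O, M) = sqrt(M**2 + O**2)/8 (j(O, M) = sqrt(O**2 + M**2)/8 = sqrt(M**2 + O**2)/8)
J(52) - j(129, -197) = 8 - sqrt((-197)**2 + 129**2)/8 = 8 - sqrt(38809 + 16641)/8 = 8 - sqrt(55450)/8 = 8 - 5*sqrt(2218)/8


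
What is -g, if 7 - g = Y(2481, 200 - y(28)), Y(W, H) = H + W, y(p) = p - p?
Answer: 2674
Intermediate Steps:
y(p) = 0
g = -2674 (g = 7 - ((200 - 1*0) + 2481) = 7 - ((200 + 0) + 2481) = 7 - (200 + 2481) = 7 - 1*2681 = 7 - 2681 = -2674)
-g = -1*(-2674) = 2674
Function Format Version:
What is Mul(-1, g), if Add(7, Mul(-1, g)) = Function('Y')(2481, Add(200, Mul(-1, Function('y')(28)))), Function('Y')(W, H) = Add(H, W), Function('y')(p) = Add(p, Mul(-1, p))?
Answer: 2674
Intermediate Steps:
Function('y')(p) = 0
g = -2674 (g = Add(7, Mul(-1, Add(Add(200, Mul(-1, 0)), 2481))) = Add(7, Mul(-1, Add(Add(200, 0), 2481))) = Add(7, Mul(-1, Add(200, 2481))) = Add(7, Mul(-1, 2681)) = Add(7, -2681) = -2674)
Mul(-1, g) = Mul(-1, -2674) = 2674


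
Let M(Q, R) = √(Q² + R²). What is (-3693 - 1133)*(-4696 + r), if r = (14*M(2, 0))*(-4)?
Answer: 23203408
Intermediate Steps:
r = -112 (r = (14*√(2² + 0²))*(-4) = (14*√(4 + 0))*(-4) = (14*√4)*(-4) = (14*2)*(-4) = 28*(-4) = -112)
(-3693 - 1133)*(-4696 + r) = (-3693 - 1133)*(-4696 - 112) = -4826*(-4808) = 23203408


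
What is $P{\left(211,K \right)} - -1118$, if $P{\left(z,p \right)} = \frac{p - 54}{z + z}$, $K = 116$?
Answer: $\frac{235929}{211} \approx 1118.1$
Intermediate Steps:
$P{\left(z,p \right)} = \frac{-54 + p}{2 z}$
$P{\left(211,K \right)} - -1118 = \frac{-54 + 116}{2 \cdot 211} - -1118 = \frac{1}{2} \cdot \frac{1}{211} \cdot 62 + 1118 = \frac{31}{211} + 1118 = \frac{235929}{211}$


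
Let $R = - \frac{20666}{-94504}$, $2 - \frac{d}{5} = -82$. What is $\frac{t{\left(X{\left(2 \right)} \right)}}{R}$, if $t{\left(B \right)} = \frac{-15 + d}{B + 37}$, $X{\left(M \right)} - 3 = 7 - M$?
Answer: $\frac{425268}{10333} \approx 41.156$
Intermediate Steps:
$d = 420$ ($d = 10 - -410 = 10 + 410 = 420$)
$X{\left(M \right)} = 10 - M$ ($X{\left(M \right)} = 3 - \left(-7 + M\right) = 10 - M$)
$R = \frac{10333}{47252}$ ($R = \left(-20666\right) \left(- \frac{1}{94504}\right) = \frac{10333}{47252} \approx 0.21868$)
$t{\left(B \right)} = \frac{405}{37 + B}$ ($t{\left(B \right)} = \frac{-15 + 420}{B + 37} = \frac{405}{37 + B}$)
$\frac{t{\left(X{\left(2 \right)} \right)}}{R} = \frac{405 \frac{1}{37 + \left(10 - 2\right)}}{\frac{10333}{47252}} = \frac{405}{37 + \left(10 - 2\right)} \frac{47252}{10333} = \frac{405}{37 + 8} \cdot \frac{47252}{10333} = \frac{405}{45} \cdot \frac{47252}{10333} = 405 \cdot \frac{1}{45} \cdot \frac{47252}{10333} = 9 \cdot \frac{47252}{10333} = \frac{425268}{10333}$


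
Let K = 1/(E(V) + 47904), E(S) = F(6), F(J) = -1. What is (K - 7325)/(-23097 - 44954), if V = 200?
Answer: 350889474/3259847053 ≈ 0.10764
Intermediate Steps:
E(S) = -1
K = 1/47903 (K = 1/(-1 + 47904) = 1/47903 ≈ 2.0876e-5)
(K - 7325)/(-23097 - 44954) = (1/47903 - 7325)/(-23097 - 44954) = -350889474/47903/(-68051) = -350889474/47903*(-1/68051) = 350889474/3259847053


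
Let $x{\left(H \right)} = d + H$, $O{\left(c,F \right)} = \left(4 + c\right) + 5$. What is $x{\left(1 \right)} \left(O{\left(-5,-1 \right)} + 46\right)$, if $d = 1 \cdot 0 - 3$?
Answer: $-100$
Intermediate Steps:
$O{\left(c,F \right)} = 9 + c$
$d = -3$ ($d = 0 - 3 = -3$)
$x{\left(H \right)} = -3 + H$
$x{\left(1 \right)} \left(O{\left(-5,-1 \right)} + 46\right) = \left(-3 + 1\right) \left(\left(9 - 5\right) + 46\right) = - 2 \left(4 + 46\right) = \left(-2\right) 50 = -100$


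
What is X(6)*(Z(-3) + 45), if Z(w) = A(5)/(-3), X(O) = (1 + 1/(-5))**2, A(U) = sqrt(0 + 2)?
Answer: 144/5 - 16*sqrt(2)/75 ≈ 28.498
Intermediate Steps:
A(U) = sqrt(2)
X(O) = 16/25 (X(O) = (1 - 1/5)**2 = (4/5)**2 = 16/25)
Z(w) = -sqrt(2)/3 (Z(w) = sqrt(2)/(-3) = sqrt(2)*(-1/3) = -sqrt(2)/3)
X(6)*(Z(-3) + 45) = 16*(-sqrt(2)/3 + 45)/25 = 16*(45 - sqrt(2)/3)/25 = 144/5 - 16*sqrt(2)/75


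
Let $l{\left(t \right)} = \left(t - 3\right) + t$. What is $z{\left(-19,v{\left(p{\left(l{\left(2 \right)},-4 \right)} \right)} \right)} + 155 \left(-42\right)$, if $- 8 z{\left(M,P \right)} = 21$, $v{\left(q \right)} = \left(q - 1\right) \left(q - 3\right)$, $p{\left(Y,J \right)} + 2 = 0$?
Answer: $- \frac{52101}{8} \approx -6512.6$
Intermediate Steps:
$l{\left(t \right)} = -3 + 2 t$ ($l{\left(t \right)} = \left(-3 + t\right) + t = -3 + 2 t$)
$p{\left(Y,J \right)} = -2$ ($p{\left(Y,J \right)} = -2 + 0 = -2$)
$v{\left(q \right)} = \left(-1 + q\right) \left(-3 + q\right)$
$z{\left(M,P \right)} = - \frac{21}{8}$ ($z{\left(M,P \right)} = \left(- \frac{1}{8}\right) 21 = - \frac{21}{8}$)
$z{\left(-19,v{\left(p{\left(l{\left(2 \right)},-4 \right)} \right)} \right)} + 155 \left(-42\right) = - \frac{21}{8} + 155 \left(-42\right) = - \frac{21}{8} - 6510 = - \frac{52101}{8}$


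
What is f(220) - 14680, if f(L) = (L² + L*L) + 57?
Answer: 82177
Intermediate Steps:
f(L) = 57 + 2*L² (f(L) = (L² + L²) + 57 = 2*L² + 57 = 57 + 2*L²)
f(220) - 14680 = (57 + 2*220²) - 14680 = (57 + 2*48400) - 14680 = (57 + 96800) - 14680 = 96857 - 14680 = 82177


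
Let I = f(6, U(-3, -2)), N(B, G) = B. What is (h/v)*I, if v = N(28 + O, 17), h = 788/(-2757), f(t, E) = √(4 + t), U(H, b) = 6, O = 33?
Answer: -788*√10/168177 ≈ -0.014817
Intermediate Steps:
h = -788/2757 (h = 788*(-1/2757) = -788/2757 ≈ -0.28582)
v = 61 (v = 28 + 33 = 61)
I = √10 (I = √(4 + 6) = √10 ≈ 3.1623)
(h/v)*I = (-788/2757/61)*√10 = (-788/2757*1/61)*√10 = -788*√10/168177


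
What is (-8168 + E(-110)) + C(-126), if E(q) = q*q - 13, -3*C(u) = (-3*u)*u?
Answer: 19795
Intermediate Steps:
C(u) = u**2 (C(u) = -(-3*u)*u/3 = -(-1)*u**2 = u**2)
E(q) = -13 + q**2 (E(q) = q**2 - 13 = -13 + q**2)
(-8168 + E(-110)) + C(-126) = (-8168 + (-13 + (-110)**2)) + (-126)**2 = (-8168 + (-13 + 12100)) + 15876 = (-8168 + 12087) + 15876 = 3919 + 15876 = 19795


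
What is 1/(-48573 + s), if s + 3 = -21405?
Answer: -1/69981 ≈ -1.4290e-5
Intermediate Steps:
s = -21408 (s = -3 - 21405 = -21408)
1/(-48573 + s) = 1/(-48573 - 21408) = 1/(-69981) = -1/69981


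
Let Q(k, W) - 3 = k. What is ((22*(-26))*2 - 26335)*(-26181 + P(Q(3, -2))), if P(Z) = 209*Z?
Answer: 684969033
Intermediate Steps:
Q(k, W) = 3 + k
((22*(-26))*2 - 26335)*(-26181 + P(Q(3, -2))) = ((22*(-26))*2 - 26335)*(-26181 + 209*(3 + 3)) = (-572*2 - 26335)*(-26181 + 209*6) = (-1144 - 26335)*(-26181 + 1254) = -27479*(-24927) = 684969033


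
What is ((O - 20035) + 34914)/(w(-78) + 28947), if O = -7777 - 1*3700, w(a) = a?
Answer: 1134/9623 ≈ 0.11784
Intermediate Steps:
O = -11477 (O = -7777 - 3700 = -11477)
((O - 20035) + 34914)/(w(-78) + 28947) = ((-11477 - 20035) + 34914)/(-78 + 28947) = (-31512 + 34914)/28869 = 3402*(1/28869) = 1134/9623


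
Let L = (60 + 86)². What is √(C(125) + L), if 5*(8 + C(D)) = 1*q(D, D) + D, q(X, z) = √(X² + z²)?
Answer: √(21333 + 25*√2) ≈ 146.18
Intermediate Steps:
L = 21316 (L = 146² = 21316)
C(D) = -8 + D/5 + √2*√(D²)/5 (C(D) = -8 + (1*√(D² + D²) + D)/5 = -8 + (1*√(2*D²) + D)/5 = -8 + (1*(√2*√(D²)) + D)/5 = -8 + (√2*√(D²) + D)/5 = -8 + (D + √2*√(D²))/5 = -8 + (D/5 + √2*√(D²)/5) = -8 + D/5 + √2*√(D²)/5)
√(C(125) + L) = √((-8 + (⅕)*125 + √2*√(125²)/5) + 21316) = √((-8 + 25 + √2*√15625/5) + 21316) = √((-8 + 25 + (⅕)*√2*125) + 21316) = √((-8 + 25 + 25*√2) + 21316) = √((17 + 25*√2) + 21316) = √(21333 + 25*√2)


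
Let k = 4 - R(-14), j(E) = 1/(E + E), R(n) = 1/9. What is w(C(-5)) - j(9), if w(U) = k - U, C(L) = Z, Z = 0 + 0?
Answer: 23/6 ≈ 3.8333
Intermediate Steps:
R(n) = 1/9 (R(n) = 1*(1/9) = 1/9)
j(E) = 1/(2*E)
k = 35/9 (k = 4 - 1*1/9 = 4 - 1/9 = 35/9 ≈ 3.8889)
Z = 0
C(L) = 0
w(U) = 35/9 - U
w(C(-5)) - j(9) = (35/9 - 1*0) - 1/(2*9) = (35/9 + 0) - 1/(2*9) = 35/9 - 1*1/18 = 35/9 - 1/18 = 23/6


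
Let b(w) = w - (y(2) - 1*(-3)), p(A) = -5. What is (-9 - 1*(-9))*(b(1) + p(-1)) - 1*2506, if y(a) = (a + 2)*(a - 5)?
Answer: -2506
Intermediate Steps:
y(a) = (-5 + a)*(2 + a) (y(a) = (2 + a)*(-5 + a) = (-5 + a)*(2 + a))
b(w) = 9 + w (b(w) = w - ((-10 + 2**2 - 3*2) - 1*(-3)) = w - ((-10 + 4 - 6) + 3) = w - (-12 + 3) = w - 1*(-9) = w + 9 = 9 + w)
(-9 - 1*(-9))*(b(1) + p(-1)) - 1*2506 = (-9 - 1*(-9))*((9 + 1) - 5) - 1*2506 = (-9 + 9)*(10 - 5) - 2506 = 0*5 - 2506 = 0 - 2506 = -2506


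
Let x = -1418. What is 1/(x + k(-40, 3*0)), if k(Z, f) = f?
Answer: -1/1418 ≈ -0.00070522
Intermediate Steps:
1/(x + k(-40, 3*0)) = 1/(-1418 + 3*0) = 1/(-1418 + 0) = 1/(-1418) = -1/1418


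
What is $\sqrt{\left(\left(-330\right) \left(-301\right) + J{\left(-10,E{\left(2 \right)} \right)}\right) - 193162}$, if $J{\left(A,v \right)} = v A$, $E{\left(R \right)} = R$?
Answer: $6 i \sqrt{2607} \approx 306.35 i$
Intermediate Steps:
$J{\left(A,v \right)} = A v$
$\sqrt{\left(\left(-330\right) \left(-301\right) + J{\left(-10,E{\left(2 \right)} \right)}\right) - 193162} = \sqrt{\left(\left(-330\right) \left(-301\right) - 20\right) - 193162} = \sqrt{\left(99330 - 20\right) - 193162} = \sqrt{99310 - 193162} = \sqrt{-93852} = 6 i \sqrt{2607}$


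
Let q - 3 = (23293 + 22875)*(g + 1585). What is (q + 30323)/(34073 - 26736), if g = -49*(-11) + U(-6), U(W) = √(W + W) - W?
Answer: 98368166/7337 + 3184*I*√3/253 ≈ 13407.0 + 21.798*I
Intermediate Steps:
U(W) = -W + √2*√W (U(W) = √(2*W) - W = √2*√W - W = -W + √2*√W)
g = 545 + 2*I*√3 (g = -49*(-11) + (-1*(-6) + √2*√(-6)) = 539 + (6 + √2*(I*√6)) = 539 + (6 + 2*I*√3) = 545 + 2*I*√3 ≈ 545.0 + 3.4641*I)
q = 98337843 + 92336*I*√3 (q = 3 + (23293 + 22875)*((545 + 2*I*√3) + 1585) = 3 + 46168*(2130 + 2*I*√3) = 3 + (98337840 + 92336*I*√3) = 98337843 + 92336*I*√3 ≈ 9.8338e+7 + 1.5993e+5*I)
(q + 30323)/(34073 - 26736) = ((98337843 + 92336*I*√3) + 30323)/(34073 - 26736) = (98368166 + 92336*I*√3)/7337 = (98368166 + 92336*I*√3)*(1/7337) = 98368166/7337 + 3184*I*√3/253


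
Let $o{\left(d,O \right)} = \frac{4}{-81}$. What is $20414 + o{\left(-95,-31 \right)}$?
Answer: $\frac{1653530}{81} \approx 20414.0$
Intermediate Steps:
$o{\left(d,O \right)} = - \frac{4}{81}$ ($o{\left(d,O \right)} = 4 \left(- \frac{1}{81}\right) = - \frac{4}{81}$)
$20414 + o{\left(-95,-31 \right)} = 20414 - \frac{4}{81} = \frac{1653530}{81}$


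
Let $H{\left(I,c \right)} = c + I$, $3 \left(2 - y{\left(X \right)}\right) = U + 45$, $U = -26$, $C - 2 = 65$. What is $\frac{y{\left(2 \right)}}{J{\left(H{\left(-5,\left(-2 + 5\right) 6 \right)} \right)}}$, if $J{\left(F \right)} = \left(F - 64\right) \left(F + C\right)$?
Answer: $\frac{13}{12240} \approx 0.0010621$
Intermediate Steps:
$C = 67$ ($C = 2 + 65 = 67$)
$y{\left(X \right)} = - \frac{13}{3}$ ($y{\left(X \right)} = 2 - \frac{-26 + 45}{3} = 2 - \frac{19}{3} = - \frac{13}{3}$)
$H{\left(I,c \right)} = I + c$
$J{\left(F \right)} = \left(-64 + F\right) \left(67 + F\right)$ ($J{\left(F \right)} = \left(F - 64\right) \left(F + 67\right) = \left(-64 + F\right) \left(67 + F\right)$)
$\frac{y{\left(2 \right)}}{J{\left(H{\left(-5,\left(-2 + 5\right) 6 \right)} \right)}} = - \frac{13}{3 \left(-4288 + \left(-5 + \left(-2 + 5\right) 6\right)^{2} + 3 \left(-5 + \left(-2 + 5\right) 6\right)\right)} = - \frac{13}{3 \left(-4288 + \left(-5 + 3 \cdot 6\right)^{2} + 3 \left(-5 + 3 \cdot 6\right)\right)} = - \frac{13}{3 \left(-4288 + \left(-5 + 18\right)^{2} + 3 \left(-5 + 18\right)\right)} = - \frac{13}{3 \left(-4288 + 13^{2} + 3 \cdot 13\right)} = - \frac{13}{3 \left(-4288 + 169 + 39\right)} = - \frac{13}{3 \left(-4080\right)} = \left(- \frac{13}{3}\right) \left(- \frac{1}{4080}\right) = \frac{13}{12240}$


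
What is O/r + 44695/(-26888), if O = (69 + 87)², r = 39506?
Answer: -555687151/531118664 ≈ -1.0463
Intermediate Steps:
O = 24336 (O = 156² = 24336)
O/r + 44695/(-26888) = 24336/39506 + 44695/(-26888) = 24336*(1/39506) + 44695*(-1/26888) = 12168/19753 - 44695/26888 = -555687151/531118664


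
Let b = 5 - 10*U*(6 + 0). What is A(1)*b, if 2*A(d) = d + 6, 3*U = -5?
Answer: 735/2 ≈ 367.50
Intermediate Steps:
U = -5/3 (U = (1/3)*(-5) = -5/3 ≈ -1.6667)
A(d) = 3 + d/2 (A(d) = (d + 6)/2 = (6 + d)/2 = 3 + d/2)
b = 105 (b = 5 - (-50)*(6 + 0)/3 = 5 - (-50)*6/3 = 5 - 10*(-10) = 5 + 100 = 105)
A(1)*b = (3 + (1/2)*1)*105 = (3 + 1/2)*105 = (7/2)*105 = 735/2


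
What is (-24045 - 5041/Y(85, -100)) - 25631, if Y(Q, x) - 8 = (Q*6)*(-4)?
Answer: -100936591/2032 ≈ -49674.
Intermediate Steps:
Y(Q, x) = 8 - 24*Q (Y(Q, x) = 8 + (Q*6)*(-4) = 8 + (6*Q)*(-4) = 8 - 24*Q)
(-24045 - 5041/Y(85, -100)) - 25631 = (-24045 - 5041/(8 - 24*85)) - 25631 = (-24045 - 5041/(8 - 2040)) - 25631 = (-24045 - 5041/(-2032)) - 25631 = (-24045 - 5041*(-1/2032)) - 25631 = (-24045 + 5041/2032) - 25631 = -48854399/2032 - 25631 = -100936591/2032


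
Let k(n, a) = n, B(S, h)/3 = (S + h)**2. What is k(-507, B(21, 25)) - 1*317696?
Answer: -318203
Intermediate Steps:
B(S, h) = 3*(S + h)**2
k(-507, B(21, 25)) - 1*317696 = -507 - 1*317696 = -507 - 317696 = -318203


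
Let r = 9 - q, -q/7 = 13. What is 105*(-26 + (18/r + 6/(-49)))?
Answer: -190677/70 ≈ -2724.0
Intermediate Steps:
q = -91 (q = -7*13 = -91)
r = 100 (r = 9 - 1*(-91) = 9 + 91 = 100)
105*(-26 + (18/r + 6/(-49))) = 105*(-26 + (18/100 + 6/(-49))) = 105*(-26 + (18*(1/100) + 6*(-1/49))) = 105*(-26 + (9/50 - 6/49)) = 105*(-26 + 141/2450) = 105*(-63559/2450) = -190677/70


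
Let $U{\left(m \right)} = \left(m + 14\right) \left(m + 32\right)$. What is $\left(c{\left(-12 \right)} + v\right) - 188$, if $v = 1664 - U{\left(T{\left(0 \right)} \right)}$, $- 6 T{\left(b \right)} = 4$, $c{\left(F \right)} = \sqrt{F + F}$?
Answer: $\frac{9524}{9} + 2 i \sqrt{6} \approx 1058.2 + 4.899 i$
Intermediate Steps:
$c{\left(F \right)} = \sqrt{2} \sqrt{F}$ ($c{\left(F \right)} = \sqrt{2 F} = \sqrt{2} \sqrt{F}$)
$T{\left(b \right)} = - \frac{2}{3}$ ($T{\left(b \right)} = \left(- \frac{1}{6}\right) 4 = - \frac{2}{3}$)
$U{\left(m \right)} = \left(14 + m\right) \left(32 + m\right)$
$v = \frac{11216}{9}$ ($v = 1664 - \left(448 + \left(- \frac{2}{3}\right)^{2} + 46 \left(- \frac{2}{3}\right)\right) = 1664 - \left(448 + \frac{4}{9} - \frac{92}{3}\right) = 1664 - \frac{3760}{9} = \frac{11216}{9} \approx 1246.2$)
$\left(c{\left(-12 \right)} + v\right) - 188 = \left(\sqrt{2} \sqrt{-12} + \frac{11216}{9}\right) - 188 = \left(\sqrt{2} \cdot 2 i \sqrt{3} + \frac{11216}{9}\right) - 188 = \left(2 i \sqrt{6} + \frac{11216}{9}\right) - 188 = \left(\frac{11216}{9} + 2 i \sqrt{6}\right) - 188 = \frac{9524}{9} + 2 i \sqrt{6}$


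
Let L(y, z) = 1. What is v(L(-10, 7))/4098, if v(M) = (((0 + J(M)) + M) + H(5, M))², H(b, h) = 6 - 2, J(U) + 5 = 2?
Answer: 2/2049 ≈ 0.00097609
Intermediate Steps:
J(U) = -3 (J(U) = -5 + 2 = -3)
H(b, h) = 4
v(M) = (1 + M)² (v(M) = (((0 - 3) + M) + 4)² = ((-3 + M) + 4)² = (1 + M)²)
v(L(-10, 7))/4098 = (1 + 1)²/4098 = 2²*(1/4098) = 4*(1/4098) = 2/2049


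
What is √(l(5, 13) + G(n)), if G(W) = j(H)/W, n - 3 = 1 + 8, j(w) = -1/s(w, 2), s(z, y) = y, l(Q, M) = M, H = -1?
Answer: √1866/12 ≈ 3.5998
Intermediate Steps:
j(w) = -½ (j(w) = -1/2 = -1*½ = -½)
n = 12 (n = 3 + (1 + 8) = 3 + 9 = 12)
G(W) = -1/(2*W)
√(l(5, 13) + G(n)) = √(13 - ½/12) = √(13 - ½*1/12) = √(13 - 1/24) = √(311/24) = √1866/12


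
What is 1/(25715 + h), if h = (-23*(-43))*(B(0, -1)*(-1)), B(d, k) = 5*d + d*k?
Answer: 1/25715 ≈ 3.8888e-5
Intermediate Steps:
h = 0 (h = (-23*(-43))*((0*(5 - 1))*(-1)) = 989*((0*4)*(-1)) = 989*(0*(-1)) = 989*0 = 0)
1/(25715 + h) = 1/(25715 + 0) = 1/25715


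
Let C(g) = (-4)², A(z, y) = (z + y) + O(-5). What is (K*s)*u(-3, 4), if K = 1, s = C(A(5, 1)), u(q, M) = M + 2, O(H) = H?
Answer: 96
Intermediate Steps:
u(q, M) = 2 + M
A(z, y) = -5 + y + z (A(z, y) = (z + y) - 5 = (y + z) - 5 = -5 + y + z)
C(g) = 16
s = 16
(K*s)*u(-3, 4) = (1*16)*(2 + 4) = 16*6 = 96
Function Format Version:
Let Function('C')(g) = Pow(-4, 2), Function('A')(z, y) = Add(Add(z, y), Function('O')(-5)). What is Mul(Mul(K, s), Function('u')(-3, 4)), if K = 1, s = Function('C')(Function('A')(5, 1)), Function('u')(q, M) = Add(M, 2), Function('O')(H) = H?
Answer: 96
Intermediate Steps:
Function('u')(q, M) = Add(2, M)
Function('A')(z, y) = Add(-5, y, z) (Function('A')(z, y) = Add(Add(z, y), -5) = Add(Add(y, z), -5) = Add(-5, y, z))
Function('C')(g) = 16
s = 16
Mul(Mul(K, s), Function('u')(-3, 4)) = Mul(Mul(1, 16), Add(2, 4)) = Mul(16, 6) = 96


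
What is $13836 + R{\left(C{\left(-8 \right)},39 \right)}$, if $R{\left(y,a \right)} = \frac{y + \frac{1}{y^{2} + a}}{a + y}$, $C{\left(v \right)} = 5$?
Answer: $\frac{38962497}{2816} \approx 13836.0$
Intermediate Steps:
$R{\left(y,a \right)} = \frac{y + \frac{1}{a + y^{2}}}{a + y}$
$13836 + R{\left(C{\left(-8 \right)},39 \right)} = 13836 + \frac{1 + 5^{3} + 39 \cdot 5}{39^{2} + 5^{3} + 39 \cdot 5 + 39 \cdot 5^{2}} = 13836 + \frac{1 + 125 + 195}{1521 + 125 + 195 + 39 \cdot 25} = 13836 + \frac{1}{1521 + 125 + 195 + 975} \cdot 321 = 13836 + \frac{1}{2816} \cdot 321 = 13836 + \frac{321}{2816} = \frac{38962497}{2816}$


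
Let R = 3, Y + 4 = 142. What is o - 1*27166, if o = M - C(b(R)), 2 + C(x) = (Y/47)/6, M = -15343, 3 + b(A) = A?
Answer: -1997852/47 ≈ -42508.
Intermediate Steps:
Y = 138 (Y = -4 + 142 = 138)
b(A) = -3 + A
C(x) = -71/47 (C(x) = -2 + (138/47)/6 = -2 + (138*(1/47))*(⅙) = -2 + (138/47)*(⅙) = -2 + 23/47 = -71/47)
o = -721050/47 (o = -15343 - 1*(-71/47) = -15343 + 71/47 = -721050/47 ≈ -15341.)
o - 1*27166 = -721050/47 - 1*27166 = -721050/47 - 27166 = -1997852/47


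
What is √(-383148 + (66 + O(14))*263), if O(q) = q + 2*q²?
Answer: 2*I*√64753 ≈ 508.93*I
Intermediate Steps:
√(-383148 + (66 + O(14))*263) = √(-383148 + (66 + 14*(1 + 2*14))*263) = √(-383148 + (66 + 14*(1 + 28))*263) = √(-383148 + (66 + 14*29)*263) = √(-383148 + (66 + 406)*263) = √(-383148 + 472*263) = √(-383148 + 124136) = √(-259012) = 2*I*√64753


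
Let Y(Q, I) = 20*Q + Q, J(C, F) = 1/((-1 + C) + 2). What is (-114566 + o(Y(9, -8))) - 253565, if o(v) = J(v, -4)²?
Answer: -13289529099/36100 ≈ -3.6813e+5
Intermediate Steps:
J(C, F) = 1/(1 + C)
Y(Q, I) = 21*Q
o(v) = (1 + v)⁻² (o(v) = (1/(1 + v))² = (1 + v)⁻²)
(-114566 + o(Y(9, -8))) - 253565 = (-114566 + (1 + 21*9)⁻²) - 253565 = (-114566 + (1 + 189)⁻²) - 253565 = (-114566 + 190⁻²) - 253565 = (-114566 + 1/36100) - 253565 = -4135832599/36100 - 253565 = -13289529099/36100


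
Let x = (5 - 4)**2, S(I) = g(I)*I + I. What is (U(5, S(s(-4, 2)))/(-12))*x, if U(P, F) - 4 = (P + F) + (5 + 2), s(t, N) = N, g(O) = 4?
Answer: -13/6 ≈ -2.1667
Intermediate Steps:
S(I) = 5*I (S(I) = 4*I + I = 5*I)
U(P, F) = 11 + F + P (U(P, F) = 4 + ((P + F) + (5 + 2)) = 4 + ((F + P) + 7) = 4 + (7 + F + P) = 11 + F + P)
x = 1 (x = 1**2 = 1)
(U(5, S(s(-4, 2)))/(-12))*x = ((11 + 5*2 + 5)/(-12))*1 = ((11 + 10 + 5)*(-1/12))*1 = (26*(-1/12))*1 = -13/6*1 = -13/6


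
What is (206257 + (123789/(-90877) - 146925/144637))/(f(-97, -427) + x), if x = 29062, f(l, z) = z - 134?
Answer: 2711047186519975/374622178673149 ≈ 7.2367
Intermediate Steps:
f(l, z) = -134 + z
(206257 + (123789/(-90877) - 146925/144637))/(f(-97, -427) + x) = (206257 + (123789/(-90877) - 146925/144637))/((-134 - 427) + 29062) = (206257 + (123789*(-1/90877) - 146925*1/144637))/(-561 + 29062) = (206257 + (-123789/90877 - 146925/144637))/28501 = (206257 - 31256572818/13144176649)*(1/28501) = (2711047186519975/13144176649)*(1/28501) = 2711047186519975/374622178673149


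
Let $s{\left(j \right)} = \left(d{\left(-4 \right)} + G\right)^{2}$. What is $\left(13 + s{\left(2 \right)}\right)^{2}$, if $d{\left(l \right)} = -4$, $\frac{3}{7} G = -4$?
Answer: $\frac{2948089}{81} \approx 36396.0$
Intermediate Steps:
$G = - \frac{28}{3}$ ($G = \frac{7}{3} \left(-4\right) = - \frac{28}{3} \approx -9.3333$)
$s{\left(j \right)} = \frac{1600}{9}$ ($s{\left(j \right)} = \left(-4 - \frac{28}{3}\right)^{2} = \left(- \frac{40}{3}\right)^{2} = \frac{1600}{9}$)
$\left(13 + s{\left(2 \right)}\right)^{2} = \left(13 + \frac{1600}{9}\right)^{2} = \left(\frac{1717}{9}\right)^{2} = \frac{2948089}{81}$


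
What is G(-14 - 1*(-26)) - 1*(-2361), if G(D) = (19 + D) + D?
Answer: 2404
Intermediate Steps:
G(D) = 19 + 2*D
G(-14 - 1*(-26)) - 1*(-2361) = (19 + 2*(-14 - 1*(-26))) - 1*(-2361) = (19 + 2*(-14 + 26)) + 2361 = (19 + 2*12) + 2361 = (19 + 24) + 2361 = 43 + 2361 = 2404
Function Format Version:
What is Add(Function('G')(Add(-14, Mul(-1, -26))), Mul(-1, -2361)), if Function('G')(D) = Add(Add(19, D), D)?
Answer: 2404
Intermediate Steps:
Function('G')(D) = Add(19, Mul(2, D))
Add(Function('G')(Add(-14, Mul(-1, -26))), Mul(-1, -2361)) = Add(Add(19, Mul(2, Add(-14, Mul(-1, -26)))), Mul(-1, -2361)) = Add(Add(19, Mul(2, Add(-14, 26))), 2361) = Add(Add(19, Mul(2, 12)), 2361) = Add(Add(19, 24), 2361) = Add(43, 2361) = 2404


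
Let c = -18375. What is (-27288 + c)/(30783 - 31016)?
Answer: 45663/233 ≈ 195.98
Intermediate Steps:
(-27288 + c)/(30783 - 31016) = (-27288 - 18375)/(30783 - 31016) = -45663/(-233) = -45663*(-1/233) = 45663/233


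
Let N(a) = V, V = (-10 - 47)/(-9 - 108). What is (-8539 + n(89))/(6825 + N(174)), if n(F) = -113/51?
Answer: -2831413/2262649 ≈ -1.2514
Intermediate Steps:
n(F) = -113/51 (n(F) = -113*1/51 = -113/51)
V = 19/39 (V = -57/(-117) = -57*(-1/117) = 19/39 ≈ 0.48718)
N(a) = 19/39
(-8539 + n(89))/(6825 + N(174)) = (-8539 - 113/51)/(6825 + 19/39) = -435602/(51*266194/39) = -435602/51*39/266194 = -2831413/2262649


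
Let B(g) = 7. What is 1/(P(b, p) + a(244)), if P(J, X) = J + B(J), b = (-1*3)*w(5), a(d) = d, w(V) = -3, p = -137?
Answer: 1/260 ≈ 0.0038462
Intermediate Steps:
b = 9 (b = -1*3*(-3) = -3*(-3) = 9)
P(J, X) = 7 + J (P(J, X) = J + 7 = 7 + J)
1/(P(b, p) + a(244)) = 1/((7 + 9) + 244) = 1/(16 + 244) = 1/260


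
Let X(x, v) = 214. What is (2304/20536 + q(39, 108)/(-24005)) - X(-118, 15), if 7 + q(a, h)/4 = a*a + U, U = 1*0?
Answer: -13195491002/61620835 ≈ -214.14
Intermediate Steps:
U = 0
q(a, h) = -28 + 4*a**2 (q(a, h) = -28 + 4*(a*a + 0) = -28 + 4*(a**2 + 0) = -28 + 4*a**2)
(2304/20536 + q(39, 108)/(-24005)) - X(-118, 15) = (2304/20536 + (-28 + 4*39**2)/(-24005)) - 1*214 = (2304*(1/20536) + (-28 + 4*1521)*(-1/24005)) - 214 = (288/2567 + (-28 + 6084)*(-1/24005)) - 214 = (288/2567 + 6056*(-1/24005)) - 214 = (288/2567 - 6056/24005) - 214 = -8632312/61620835 - 214 = -13195491002/61620835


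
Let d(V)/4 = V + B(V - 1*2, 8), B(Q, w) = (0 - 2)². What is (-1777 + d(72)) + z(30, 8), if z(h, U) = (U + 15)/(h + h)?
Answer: -88357/60 ≈ -1472.6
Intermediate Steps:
z(h, U) = (15 + U)/(2*h) (z(h, U) = (15 + U)/((2*h)) = (15 + U)*(1/(2*h)) = (15 + U)/(2*h))
B(Q, w) = 4 (B(Q, w) = (-2)² = 4)
d(V) = 16 + 4*V (d(V) = 4*(V + 4) = 4*(4 + V) = 16 + 4*V)
(-1777 + d(72)) + z(30, 8) = (-1777 + (16 + 4*72)) + (½)*(15 + 8)/30 = (-1777 + (16 + 288)) + (½)*(1/30)*23 = (-1777 + 304) + 23/60 = -1473 + 23/60 = -88357/60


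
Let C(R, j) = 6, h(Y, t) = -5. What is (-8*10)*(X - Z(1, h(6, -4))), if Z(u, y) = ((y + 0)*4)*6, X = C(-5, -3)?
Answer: -10080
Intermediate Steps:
X = 6
Z(u, y) = 24*y (Z(u, y) = (y*4)*6 = (4*y)*6 = 24*y)
(-8*10)*(X - Z(1, h(6, -4))) = (-8*10)*(6 - 24*(-5)) = -80*(6 - 1*(-120)) = -80*(6 + 120) = -80*126 = -10080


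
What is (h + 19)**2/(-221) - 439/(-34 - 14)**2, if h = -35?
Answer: -686843/509184 ≈ -1.3489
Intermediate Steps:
(h + 19)**2/(-221) - 439/(-34 - 14)**2 = (-35 + 19)**2/(-221) - 439/(-34 - 14)**2 = (-16)**2*(-1/221) - 439/((-48)**2) = 256*(-1/221) - 439/2304 = -256/221 - 439*1/2304 = -256/221 - 439/2304 = -686843/509184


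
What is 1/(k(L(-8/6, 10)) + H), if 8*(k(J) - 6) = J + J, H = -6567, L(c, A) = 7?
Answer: -4/26237 ≈ -0.00015246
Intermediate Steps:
k(J) = 6 + J/4 (k(J) = 6 + (J + J)/8 = 6 + (2*J)/8 = 6 + J/4)
1/(k(L(-8/6, 10)) + H) = 1/((6 + (¼)*7) - 6567) = 1/((6 + 7/4) - 6567) = 1/(31/4 - 6567) = 1/(-26237/4) = -4/26237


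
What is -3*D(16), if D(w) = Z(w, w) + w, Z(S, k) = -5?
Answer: -33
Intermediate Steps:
D(w) = -5 + w
-3*D(16) = -3*(-5 + 16) = -3*11 = -33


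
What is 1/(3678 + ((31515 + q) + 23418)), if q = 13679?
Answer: 1/72290 ≈ 1.3833e-5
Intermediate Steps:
1/(3678 + ((31515 + q) + 23418)) = 1/(3678 + ((31515 + 13679) + 23418)) = 1/(3678 + (45194 + 23418)) = 1/(3678 + 68612) = 1/72290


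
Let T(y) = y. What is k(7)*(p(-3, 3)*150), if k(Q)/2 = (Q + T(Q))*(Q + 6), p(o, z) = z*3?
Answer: 491400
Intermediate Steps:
p(o, z) = 3*z
k(Q) = 4*Q*(6 + Q) (k(Q) = 2*((Q + Q)*(Q + 6)) = 2*((2*Q)*(6 + Q)) = 2*(2*Q*(6 + Q)) = 4*Q*(6 + Q))
k(7)*(p(-3, 3)*150) = (4*7*(6 + 7))*((3*3)*150) = (4*7*13)*(9*150) = 364*1350 = 491400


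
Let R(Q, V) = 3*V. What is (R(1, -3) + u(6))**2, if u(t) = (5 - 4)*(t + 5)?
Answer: 4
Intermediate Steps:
u(t) = 5 + t (u(t) = 1*(5 + t) = 5 + t)
(R(1, -3) + u(6))**2 = (3*(-3) + (5 + 6))**2 = (-9 + 11)**2 = 2**2 = 4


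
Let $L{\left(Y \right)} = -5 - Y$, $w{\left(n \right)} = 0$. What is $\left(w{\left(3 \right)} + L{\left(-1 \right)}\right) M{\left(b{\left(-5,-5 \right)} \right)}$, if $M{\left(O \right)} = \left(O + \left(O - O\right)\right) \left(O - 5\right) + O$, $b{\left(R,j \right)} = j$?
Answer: $-180$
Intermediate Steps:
$M{\left(O \right)} = O + O \left(-5 + O\right)$ ($M{\left(O \right)} = \left(O + 0\right) \left(-5 + O\right) + O = O \left(-5 + O\right) + O = O + O \left(-5 + O\right)$)
$\left(w{\left(3 \right)} + L{\left(-1 \right)}\right) M{\left(b{\left(-5,-5 \right)} \right)} = \left(0 - 4\right) \left(- 5 \left(-4 - 5\right)\right) = \left(0 + \left(-5 + 1\right)\right) \left(\left(-5\right) \left(-9\right)\right) = \left(0 - 4\right) 45 = \left(-4\right) 45 = -180$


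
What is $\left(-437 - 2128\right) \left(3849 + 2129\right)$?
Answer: $-15333570$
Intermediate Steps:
$\left(-437 - 2128\right) \left(3849 + 2129\right) = \left(-2565\right) 5978 = -15333570$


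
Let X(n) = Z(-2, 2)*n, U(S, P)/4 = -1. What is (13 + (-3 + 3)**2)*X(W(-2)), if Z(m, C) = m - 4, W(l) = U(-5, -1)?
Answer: 312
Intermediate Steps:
U(S, P) = -4 (U(S, P) = 4*(-1) = -4)
W(l) = -4
Z(m, C) = -4 + m
X(n) = -6*n (X(n) = (-4 - 2)*n = -6*n)
(13 + (-3 + 3)**2)*X(W(-2)) = (13 + (-3 + 3)**2)*(-6*(-4)) = (13 + 0**2)*24 = (13 + 0)*24 = 13*24 = 312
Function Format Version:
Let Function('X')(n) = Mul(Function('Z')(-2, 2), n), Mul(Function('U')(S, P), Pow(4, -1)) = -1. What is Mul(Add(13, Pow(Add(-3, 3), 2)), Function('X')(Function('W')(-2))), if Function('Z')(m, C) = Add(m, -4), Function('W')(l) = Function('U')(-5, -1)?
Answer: 312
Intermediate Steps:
Function('U')(S, P) = -4 (Function('U')(S, P) = Mul(4, -1) = -4)
Function('W')(l) = -4
Function('Z')(m, C) = Add(-4, m)
Function('X')(n) = Mul(-6, n) (Function('X')(n) = Mul(Add(-4, -2), n) = Mul(-6, n))
Mul(Add(13, Pow(Add(-3, 3), 2)), Function('X')(Function('W')(-2))) = Mul(Add(13, Pow(Add(-3, 3), 2)), Mul(-6, -4)) = Mul(Add(13, Pow(0, 2)), 24) = Mul(Add(13, 0), 24) = Mul(13, 24) = 312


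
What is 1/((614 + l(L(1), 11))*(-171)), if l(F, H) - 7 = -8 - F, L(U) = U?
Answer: -1/104652 ≈ -9.5555e-6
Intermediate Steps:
l(F, H) = -1 - F (l(F, H) = 7 + (-8 - F) = -1 - F)
1/((614 + l(L(1), 11))*(-171)) = 1/((614 + (-1 - 1*1))*(-171)) = -1/171/(614 + (-1 - 1)) = -1/171/(614 - 2) = -1/171/612 = (1/612)*(-1/171) = -1/104652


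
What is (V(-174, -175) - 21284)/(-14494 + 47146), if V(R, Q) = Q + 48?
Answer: -2379/3628 ≈ -0.65573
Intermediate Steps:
V(R, Q) = 48 + Q
(V(-174, -175) - 21284)/(-14494 + 47146) = ((48 - 175) - 21284)/(-14494 + 47146) = (-127 - 21284)/32652 = -21411*1/32652 = -2379/3628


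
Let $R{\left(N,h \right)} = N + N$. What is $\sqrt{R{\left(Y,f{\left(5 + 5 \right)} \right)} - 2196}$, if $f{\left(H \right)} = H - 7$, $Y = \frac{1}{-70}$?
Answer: $\frac{i \sqrt{2690135}}{35} \approx 46.862 i$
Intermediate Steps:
$Y = - \frac{1}{70} \approx -0.014286$
$f{\left(H \right)} = -7 + H$
$R{\left(N,h \right)} = 2 N$
$\sqrt{R{\left(Y,f{\left(5 + 5 \right)} \right)} - 2196} = \sqrt{2 \left(- \frac{1}{70}\right) - 2196} = \sqrt{- \frac{1}{35} - 2196} = \sqrt{- \frac{76861}{35}} = \frac{i \sqrt{2690135}}{35}$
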